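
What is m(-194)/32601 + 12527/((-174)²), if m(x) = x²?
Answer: 515953421/329009292 ≈ 1.5682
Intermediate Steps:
m(-194)/32601 + 12527/((-174)²) = (-194)²/32601 + 12527/((-174)²) = 37636*(1/32601) + 12527/30276 = 37636/32601 + 12527*(1/30276) = 37636/32601 + 12527/30276 = 515953421/329009292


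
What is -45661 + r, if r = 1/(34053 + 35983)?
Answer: -3197913795/70036 ≈ -45661.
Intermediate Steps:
r = 1/70036 ≈ 1.4278e-5
-45661 + r = -45661 + 1/70036 = -3197913795/70036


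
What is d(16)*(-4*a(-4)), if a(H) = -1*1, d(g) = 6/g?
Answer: 3/2 ≈ 1.5000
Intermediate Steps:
a(H) = -1
d(16)*(-4*a(-4)) = (6/16)*(-4*(-1)) = (6*(1/16))*4 = (3/8)*4 = 3/2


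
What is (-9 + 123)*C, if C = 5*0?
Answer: 0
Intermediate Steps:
C = 0
(-9 + 123)*C = (-9 + 123)*0 = 114*0 = 0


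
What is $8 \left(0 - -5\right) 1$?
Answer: $40$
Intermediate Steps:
$8 \left(0 - -5\right) 1 = 8 \left(0 + 5\right) 1 = 8 \cdot 5 \cdot 1 = 40 \cdot 1 = 40$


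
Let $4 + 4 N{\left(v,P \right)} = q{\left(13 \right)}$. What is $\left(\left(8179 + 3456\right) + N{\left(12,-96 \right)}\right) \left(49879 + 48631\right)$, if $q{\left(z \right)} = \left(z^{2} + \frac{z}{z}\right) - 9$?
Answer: $\frac{2300060735}{2} \approx 1.15 \cdot 10^{9}$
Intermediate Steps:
$q{\left(z \right)} = -8 + z^{2}$ ($q{\left(z \right)} = \left(z^{2} + 1\right) - 9 = \left(1 + z^{2}\right) - 9 = -8 + z^{2}$)
$N{\left(v,P \right)} = \frac{157}{4}$ ($N{\left(v,P \right)} = -1 + \frac{-8 + 13^{2}}{4} = -1 + \frac{-8 + 169}{4} = -1 + \frac{1}{4} \cdot 161 = -1 + \frac{161}{4} = \frac{157}{4}$)
$\left(\left(8179 + 3456\right) + N{\left(12,-96 \right)}\right) \left(49879 + 48631\right) = \left(\left(8179 + 3456\right) + \frac{157}{4}\right) \left(49879 + 48631\right) = \left(11635 + \frac{157}{4}\right) 98510 = \frac{46697}{4} \cdot 98510 = \frac{2300060735}{2}$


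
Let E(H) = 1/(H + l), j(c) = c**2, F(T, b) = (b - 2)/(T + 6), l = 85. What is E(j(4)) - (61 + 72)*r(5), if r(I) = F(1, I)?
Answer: -5756/101 ≈ -56.990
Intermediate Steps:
F(T, b) = (-2 + b)/(6 + T)
r(I) = -2/7 + I/7 (r(I) = (-2 + I)/(6 + 1) = (-2 + I)/7 = -2/7 + I/7)
E(H) = 1/(85 + H) (E(H) = 1/(H + 85) = 1/(85 + H))
E(j(4)) - (61 + 72)*r(5) = 1/(85 + 4**2) - (61 + 72)*(-2/7 + (1/7)*5) = 1/(85 + 16) - 133*(-2/7 + 5/7) = 1/101 - 133*3/7 = 1/101 - 1*57 = 1/101 - 57 = -5756/101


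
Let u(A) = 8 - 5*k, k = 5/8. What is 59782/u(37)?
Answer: 478256/39 ≈ 12263.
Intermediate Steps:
k = 5/8 (k = 5*(⅛) = 5/8 ≈ 0.62500)
u(A) = 39/8 (u(A) = 8 - 5*5/8 = 8 - 25/8 = 39/8)
59782/u(37) = 59782/(39/8) = 59782*(8/39) = 478256/39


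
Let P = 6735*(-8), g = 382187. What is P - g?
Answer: -436067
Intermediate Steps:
P = -53880
P - g = -53880 - 1*382187 = -53880 - 382187 = -436067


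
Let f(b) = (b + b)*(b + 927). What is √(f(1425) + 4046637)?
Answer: √10749837 ≈ 3278.7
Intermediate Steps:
f(b) = 2*b*(927 + b) (f(b) = (2*b)*(927 + b) = 2*b*(927 + b))
√(f(1425) + 4046637) = √(2*1425*(927 + 1425) + 4046637) = √(2*1425*2352 + 4046637) = √(6703200 + 4046637) = √10749837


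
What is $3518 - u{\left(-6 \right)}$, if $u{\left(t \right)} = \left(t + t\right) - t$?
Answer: $3524$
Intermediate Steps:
$u{\left(t \right)} = t$ ($u{\left(t \right)} = 2 t - t = t$)
$3518 - u{\left(-6 \right)} = 3518 - -6 = 3518 + 6 = 3524$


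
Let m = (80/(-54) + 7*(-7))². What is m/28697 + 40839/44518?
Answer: 937060655149/931321590534 ≈ 1.0062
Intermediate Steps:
m = 1857769/729 (m = (80*(-1/54) - 49)² = (-40/27 - 49)² = (-1363/27)² = 1857769/729 ≈ 2548.4)
m/28697 + 40839/44518 = (1857769/729)/28697 + 40839/44518 = (1857769/729)*(1/28697) + 40839*(1/44518) = 1857769/20920113 + 40839/44518 = 937060655149/931321590534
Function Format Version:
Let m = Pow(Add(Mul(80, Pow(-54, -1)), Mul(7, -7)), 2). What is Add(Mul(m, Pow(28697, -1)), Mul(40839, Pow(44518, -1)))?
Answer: Rational(937060655149, 931321590534) ≈ 1.0062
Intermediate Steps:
m = Rational(1857769, 729) (m = Pow(Add(Mul(80, Rational(-1, 54)), -49), 2) = Pow(Add(Rational(-40, 27), -49), 2) = Pow(Rational(-1363, 27), 2) = Rational(1857769, 729) ≈ 2548.4)
Add(Mul(m, Pow(28697, -1)), Mul(40839, Pow(44518, -1))) = Add(Mul(Rational(1857769, 729), Pow(28697, -1)), Mul(40839, Pow(44518, -1))) = Add(Mul(Rational(1857769, 729), Rational(1, 28697)), Mul(40839, Rational(1, 44518))) = Add(Rational(1857769, 20920113), Rational(40839, 44518)) = Rational(937060655149, 931321590534)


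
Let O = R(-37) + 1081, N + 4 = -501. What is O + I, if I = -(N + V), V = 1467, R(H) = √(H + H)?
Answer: 119 + I*√74 ≈ 119.0 + 8.6023*I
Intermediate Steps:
N = -505 (N = -4 - 501 = -505)
R(H) = √2*√H (R(H) = √(2*H) = √2*√H)
O = 1081 + I*√74 (O = √2*√(-37) + 1081 = √2*(I*√37) + 1081 = I*√74 + 1081 = 1081 + I*√74 ≈ 1081.0 + 8.6023*I)
I = -962 (I = -(-505 + 1467) = -1*962 = -962)
O + I = (1081 + I*√74) - 962 = 119 + I*√74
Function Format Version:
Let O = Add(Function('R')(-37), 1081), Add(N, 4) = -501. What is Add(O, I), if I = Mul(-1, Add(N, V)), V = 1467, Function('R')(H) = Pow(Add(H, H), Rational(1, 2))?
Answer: Add(119, Mul(I, Pow(74, Rational(1, 2)))) ≈ Add(119.00, Mul(8.6023, I))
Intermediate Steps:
N = -505 (N = Add(-4, -501) = -505)
Function('R')(H) = Mul(Pow(2, Rational(1, 2)), Pow(H, Rational(1, 2))) (Function('R')(H) = Pow(Mul(2, H), Rational(1, 2)) = Mul(Pow(2, Rational(1, 2)), Pow(H, Rational(1, 2))))
O = Add(1081, Mul(I, Pow(74, Rational(1, 2)))) (O = Add(Mul(Pow(2, Rational(1, 2)), Pow(-37, Rational(1, 2))), 1081) = Add(Mul(Pow(2, Rational(1, 2)), Mul(I, Pow(37, Rational(1, 2)))), 1081) = Add(Mul(I, Pow(74, Rational(1, 2))), 1081) = Add(1081, Mul(I, Pow(74, Rational(1, 2)))) ≈ Add(1081.0, Mul(8.6023, I)))
I = -962 (I = Mul(-1, Add(-505, 1467)) = Mul(-1, 962) = -962)
Add(O, I) = Add(Add(1081, Mul(I, Pow(74, Rational(1, 2)))), -962) = Add(119, Mul(I, Pow(74, Rational(1, 2))))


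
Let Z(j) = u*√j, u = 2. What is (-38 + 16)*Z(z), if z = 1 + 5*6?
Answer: -44*√31 ≈ -244.98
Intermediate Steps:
z = 31 (z = 1 + 30 = 31)
Z(j) = 2*√j
(-38 + 16)*Z(z) = (-38 + 16)*(2*√31) = -44*√31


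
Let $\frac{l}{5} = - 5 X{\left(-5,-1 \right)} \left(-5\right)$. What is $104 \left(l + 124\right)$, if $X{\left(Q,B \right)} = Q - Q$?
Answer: $12896$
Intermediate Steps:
$X{\left(Q,B \right)} = 0$
$l = 0$ ($l = 5 \left(-5\right) 0 \left(-5\right) = 5 \cdot 0 \left(-5\right) = 5 \cdot 0 = 0$)
$104 \left(l + 124\right) = 104 \left(0 + 124\right) = 104 \cdot 124 = 12896$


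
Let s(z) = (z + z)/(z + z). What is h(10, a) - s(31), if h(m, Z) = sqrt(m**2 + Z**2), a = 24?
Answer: 25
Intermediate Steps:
s(z) = 1 (s(z) = (2*z)/((2*z)) = (2*z)*(1/(2*z)) = 1)
h(m, Z) = sqrt(Z**2 + m**2)
h(10, a) - s(31) = sqrt(24**2 + 10**2) - 1*1 = sqrt(576 + 100) - 1 = sqrt(676) - 1 = 26 - 1 = 25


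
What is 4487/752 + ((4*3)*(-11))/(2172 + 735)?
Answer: 4314815/728688 ≈ 5.9213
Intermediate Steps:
4487/752 + ((4*3)*(-11))/(2172 + 735) = 4487*(1/752) + (12*(-11))/2907 = 4487/752 - 132*1/2907 = 4487/752 - 44/969 = 4314815/728688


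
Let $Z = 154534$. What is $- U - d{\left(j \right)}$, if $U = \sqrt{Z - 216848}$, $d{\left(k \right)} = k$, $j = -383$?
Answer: $383 - i \sqrt{62314} \approx 383.0 - 249.63 i$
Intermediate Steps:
$U = i \sqrt{62314}$ ($U = \sqrt{154534 - 216848} = \sqrt{-62314} = i \sqrt{62314} \approx 249.63 i$)
$- U - d{\left(j \right)} = - i \sqrt{62314} - -383 = - i \sqrt{62314} + 383 = 383 - i \sqrt{62314}$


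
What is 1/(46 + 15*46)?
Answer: 1/736 ≈ 0.0013587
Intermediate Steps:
1/(46 + 15*46) = 1/(46 + 690) = 1/736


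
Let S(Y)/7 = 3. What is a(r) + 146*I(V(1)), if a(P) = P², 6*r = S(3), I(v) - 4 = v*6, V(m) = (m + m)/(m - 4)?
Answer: 49/4 ≈ 12.250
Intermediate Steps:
V(m) = 2*m/(-4 + m) (V(m) = (2*m)/(-4 + m) = 2*m/(-4 + m))
I(v) = 4 + 6*v (I(v) = 4 + v*6 = 4 + 6*v)
S(Y) = 21 (S(Y) = 7*3 = 21)
r = 7/2 (r = (⅙)*21 = 7/2 ≈ 3.5000)
a(r) + 146*I(V(1)) = (7/2)² + 146*(4 + 6*(2*1/(-4 + 1))) = 49/4 + 146*(4 + 6*(2*1/(-3))) = 49/4 + 146*(4 + 6*(2*1*(-⅓))) = 49/4 + 146*(4 + 6*(-⅔)) = 49/4 + 146*(4 - 4) = 49/4 + 146*0 = 49/4 + 0 = 49/4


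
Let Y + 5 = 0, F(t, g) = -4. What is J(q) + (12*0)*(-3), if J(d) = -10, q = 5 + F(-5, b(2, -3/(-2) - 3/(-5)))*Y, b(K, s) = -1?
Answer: -10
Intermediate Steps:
Y = -5 (Y = -5 + 0 = -5)
q = 25 (q = 5 - 4*(-5) = 5 + 20 = 25)
J(q) + (12*0)*(-3) = -10 + (12*0)*(-3) = -10 + 0*(-3) = -10 + 0 = -10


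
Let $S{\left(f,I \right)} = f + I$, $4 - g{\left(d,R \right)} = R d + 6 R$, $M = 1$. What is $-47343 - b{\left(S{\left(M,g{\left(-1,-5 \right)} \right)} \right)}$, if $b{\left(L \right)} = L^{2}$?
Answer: $-48243$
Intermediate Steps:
$g{\left(d,R \right)} = 4 - 6 R - R d$ ($g{\left(d,R \right)} = 4 - \left(R d + 6 R\right) = 4 - \left(6 R + R d\right) = 4 - 6 R - R d$)
$S{\left(f,I \right)} = I + f$
$-47343 - b{\left(S{\left(M,g{\left(-1,-5 \right)} \right)} \right)} = -47343 - \left(\left(4 - -30 - \left(-5\right) \left(-1\right)\right) + 1\right)^{2} = -47343 - \left(\left(4 + 30 - 5\right) + 1\right)^{2} = -47343 - \left(29 + 1\right)^{2} = -47343 - 30^{2} = -47343 - 900 = -48243$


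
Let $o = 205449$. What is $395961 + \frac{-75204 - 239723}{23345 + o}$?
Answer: $\frac{90593186107}{228794} \approx 3.9596 \cdot 10^{5}$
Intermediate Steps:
$395961 + \frac{-75204 - 239723}{23345 + o} = 395961 + \frac{-75204 - 239723}{23345 + 205449} = 395961 - \frac{314927}{228794} = \frac{90593186107}{228794}$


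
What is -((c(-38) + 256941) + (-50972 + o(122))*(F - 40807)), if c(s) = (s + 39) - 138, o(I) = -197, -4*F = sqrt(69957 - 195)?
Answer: -2088310187 - 51169*sqrt(69762)/4 ≈ -2.0917e+9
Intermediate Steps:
F = -sqrt(69762)/4 (F = -sqrt(69957 - 195)/4 = -sqrt(69762)/4 ≈ -66.031)
c(s) = -99 + s (c(s) = (39 + s) - 138 = -99 + s)
-((c(-38) + 256941) + (-50972 + o(122))*(F - 40807)) = -(((-99 - 38) + 256941) + (-50972 - 197)*(-sqrt(69762)/4 - 40807)) = -((-137 + 256941) - 51169*(-40807 - sqrt(69762)/4)) = -(256804 + (2088053383 + 51169*sqrt(69762)/4)) = -(2088310187 + 51169*sqrt(69762)/4) = -2088310187 - 51169*sqrt(69762)/4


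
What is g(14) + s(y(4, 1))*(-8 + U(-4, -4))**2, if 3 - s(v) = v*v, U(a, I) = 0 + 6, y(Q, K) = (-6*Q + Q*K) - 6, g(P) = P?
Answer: -2678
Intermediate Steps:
y(Q, K) = -6 - 6*Q + K*Q (y(Q, K) = (-6*Q + K*Q) - 6 = -6 - 6*Q + K*Q)
U(a, I) = 6
s(v) = 3 - v**2 (s(v) = 3 - v*v = 3 - v**2)
g(14) + s(y(4, 1))*(-8 + U(-4, -4))**2 = 14 + (3 - (-6 - 6*4 + 1*4)**2)*(-8 + 6)**2 = 14 + (3 - (-6 - 24 + 4)**2)*(-2)**2 = 14 + (3 - 1*(-26)**2)*4 = 14 + (3 - 1*676)*4 = 14 + (3 - 676)*4 = 14 - 673*4 = 14 - 2692 = -2678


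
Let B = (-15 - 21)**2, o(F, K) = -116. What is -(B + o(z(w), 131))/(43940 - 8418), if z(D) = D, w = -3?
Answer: -590/17761 ≈ -0.033219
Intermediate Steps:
B = 1296 (B = (-36)**2 = 1296)
-(B + o(z(w), 131))/(43940 - 8418) = -(1296 - 116)/(43940 - 8418) = -1180/35522 = -1*590/17761 = -590/17761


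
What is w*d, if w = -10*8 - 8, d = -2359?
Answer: 207592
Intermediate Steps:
w = -88 (w = -80 - 8 = -88)
w*d = -88*(-2359) = 207592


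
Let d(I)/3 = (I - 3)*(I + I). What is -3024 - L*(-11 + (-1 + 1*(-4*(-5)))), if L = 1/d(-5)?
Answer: -90721/30 ≈ -3024.0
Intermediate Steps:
d(I) = 6*I*(-3 + I) (d(I) = 3*((I - 3)*(I + I)) = 3*((-3 + I)*(2*I)) = 3*(2*I*(-3 + I)) = 6*I*(-3 + I))
L = 1/240 (L = 1/(6*(-5)*(-3 - 5)) = 1/(6*(-5)*(-8)) = 1/240 ≈ 0.0041667)
-3024 - L*(-11 + (-1 + 1*(-4*(-5)))) = -3024 - (-11 + (-1 + 1*(-4*(-5))))/240 = -3024 - (-11 + (-1 + 1*20))/240 = -3024 - (-11 + (-1 + 20))/240 = -3024 - (-11 + 19)/240 = -3024 - 8/240 = -3024 - 1*1/30 = -3024 - 1/30 = -90721/30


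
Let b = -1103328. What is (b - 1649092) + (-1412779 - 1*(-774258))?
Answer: -3390941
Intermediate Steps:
(b - 1649092) + (-1412779 - 1*(-774258)) = (-1103328 - 1649092) + (-1412779 - 1*(-774258)) = -2752420 + (-1412779 + 774258) = -2752420 - 638521 = -3390941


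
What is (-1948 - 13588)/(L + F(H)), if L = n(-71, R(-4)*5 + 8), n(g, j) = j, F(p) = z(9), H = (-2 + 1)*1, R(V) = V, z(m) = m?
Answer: 15536/3 ≈ 5178.7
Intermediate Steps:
H = -1 (H = -1*1 = -1)
F(p) = 9
L = -12 (L = -4*5 + 8 = -20 + 8 = -12)
(-1948 - 13588)/(L + F(H)) = (-1948 - 13588)/(-12 + 9) = -15536/(-3) = -15536*(-⅓) = 15536/3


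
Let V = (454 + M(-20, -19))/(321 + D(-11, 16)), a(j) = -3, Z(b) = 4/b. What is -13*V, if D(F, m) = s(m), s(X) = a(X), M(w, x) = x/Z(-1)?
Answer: -23855/1272 ≈ -18.754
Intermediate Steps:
M(w, x) = -x/4 (M(w, x) = x/((4/(-1))) = x/((4*(-1))) = x/(-4) = x*(-¼) = -x/4)
s(X) = -3
D(F, m) = -3
V = 1835/1272 (V = (454 - ¼*(-19))/(321 - 3) = (454 + 19/4)/318 = (1835/4)*(1/318) = 1835/1272 ≈ 1.4426)
-13*V = -13*1835/1272 = -23855/1272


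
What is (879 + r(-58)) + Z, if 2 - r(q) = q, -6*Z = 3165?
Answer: 823/2 ≈ 411.50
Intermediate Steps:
Z = -1055/2 (Z = -⅙*3165 = -1055/2 ≈ -527.50)
r(q) = 2 - q
(879 + r(-58)) + Z = (879 + (2 - 1*(-58))) - 1055/2 = (879 + (2 + 58)) - 1055/2 = (879 + 60) - 1055/2 = 939 - 1055/2 = 823/2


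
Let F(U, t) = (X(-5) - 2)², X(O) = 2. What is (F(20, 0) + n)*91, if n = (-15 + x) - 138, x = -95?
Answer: -22568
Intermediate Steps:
n = -248 (n = (-15 - 95) - 138 = -110 - 138 = -248)
F(U, t) = 0 (F(U, t) = (2 - 2)² = 0² = 0)
(F(20, 0) + n)*91 = (0 - 248)*91 = -248*91 = -22568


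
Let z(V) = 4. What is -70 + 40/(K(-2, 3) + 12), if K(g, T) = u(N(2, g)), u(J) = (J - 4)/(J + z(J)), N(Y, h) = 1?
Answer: -3790/57 ≈ -66.491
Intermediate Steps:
u(J) = (-4 + J)/(4 + J) (u(J) = (J - 4)/(J + 4) = (-4 + J)/(4 + J))
K(g, T) = -⅗ (K(g, T) = (-4 + 1)/(4 + 1) = -3/5 = (⅕)*(-3) = -⅗)
-70 + 40/(K(-2, 3) + 12) = -70 + 40/(-⅗ + 12) = -70 + 40/(57/5) = -70 + (5/57)*40 = -70 + 200/57 = -3790/57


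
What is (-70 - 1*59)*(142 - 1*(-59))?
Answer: -25929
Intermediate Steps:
(-70 - 1*59)*(142 - 1*(-59)) = (-70 - 59)*(142 + 59) = -129*201 = -25929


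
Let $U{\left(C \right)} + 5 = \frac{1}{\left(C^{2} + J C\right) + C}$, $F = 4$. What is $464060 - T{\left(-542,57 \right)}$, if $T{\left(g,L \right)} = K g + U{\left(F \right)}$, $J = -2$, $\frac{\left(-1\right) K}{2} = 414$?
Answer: $\frac{183467}{12} \approx 15289.0$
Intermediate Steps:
$K = -828$ ($K = \left(-2\right) 414 = -828$)
$U{\left(C \right)} = -5 + \frac{1}{C^{2} - C}$ ($U{\left(C \right)} = -5 + \frac{1}{\left(C^{2} - 2 C\right) + C} = -5 + \frac{1}{C^{2} - C}$)
$T{\left(g,L \right)} = - \frac{59}{12} - 828 g$ ($T{\left(g,L \right)} = - 828 g + \frac{1 - 5 \cdot 4^{2} + 5 \cdot 4}{4 \left(-1 + 4\right)} = - 828 g + \frac{1 - 80 + 20}{4 \cdot 3} = - 828 g + \frac{1}{4} \cdot \frac{1}{3} \left(1 - 80 + 20\right) = - 828 g + \frac{1}{4} \cdot \frac{1}{3} \left(-59\right) = - 828 g - \frac{59}{12} = - \frac{59}{12} - 828 g$)
$464060 - T{\left(-542,57 \right)} = 464060 - \left(- \frac{59}{12} - -448776\right) = 464060 - \left(- \frac{59}{12} + 448776\right) = 464060 - \frac{5385253}{12} = \frac{183467}{12}$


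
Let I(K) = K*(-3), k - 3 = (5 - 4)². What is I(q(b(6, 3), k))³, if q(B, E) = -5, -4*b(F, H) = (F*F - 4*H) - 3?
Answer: 3375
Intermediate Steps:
b(F, H) = ¾ + H - F²/4 (b(F, H) = -((F*F - 4*H) - 3)/4 = -((F² - 4*H) - 3)/4 = -(-3 + F² - 4*H)/4 = ¾ + H - F²/4)
k = 4 (k = 3 + (5 - 4)² = 3 + 1² = 3 + 1 = 4)
I(K) = -3*K
I(q(b(6, 3), k))³ = (-3*(-5))³ = 15³ = 3375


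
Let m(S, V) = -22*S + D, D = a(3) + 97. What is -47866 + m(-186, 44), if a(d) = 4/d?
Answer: -131027/3 ≈ -43676.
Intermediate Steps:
D = 295/3 (D = 4/3 + 97 = 295/3 ≈ 98.333)
m(S, V) = 295/3 - 22*S (m(S, V) = -22*S + 295/3 = 295/3 - 22*S)
-47866 + m(-186, 44) = -47866 + (295/3 - 22*(-186)) = -47866 + (295/3 + 4092) = -47866 + 12571/3 = -131027/3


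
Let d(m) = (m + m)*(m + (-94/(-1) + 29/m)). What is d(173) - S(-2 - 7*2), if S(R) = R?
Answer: 92456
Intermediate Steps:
d(m) = 2*m*(94 + m + 29/m) (d(m) = (2*m)*(m + (-94*(-1) + 29/m)) = (2*m)*(m + (94 + 29/m)) = (2*m)*(94 + m + 29/m) = 2*m*(94 + m + 29/m))
d(173) - S(-2 - 7*2) = (58 + 2*173**2 + 188*173) - (-2 - 7*2) = (58 + 2*29929 + 32524) - (-2 - 14) = (58 + 59858 + 32524) - 1*(-16) = 92440 + 16 = 92456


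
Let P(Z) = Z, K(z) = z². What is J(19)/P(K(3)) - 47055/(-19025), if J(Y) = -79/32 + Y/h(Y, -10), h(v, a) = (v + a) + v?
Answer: 17446771/7670880 ≈ 2.2744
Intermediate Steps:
h(v, a) = a + 2*v (h(v, a) = (a + v) + v = a + 2*v)
J(Y) = -79/32 + Y/(-10 + 2*Y)
J(19)/P(K(3)) - 47055/(-19025) = ((395 - 63*19)/(32*(-5 + 19)))/(3²) - 47055/(-19025) = ((1/32)*(395 - 1197)/14)/9 - 47055*(-1/19025) = ((1/32)*(1/14)*(-802))*(⅑) + 9411/3805 = -401/224*⅑ + 9411/3805 = -401/2016 + 9411/3805 = 17446771/7670880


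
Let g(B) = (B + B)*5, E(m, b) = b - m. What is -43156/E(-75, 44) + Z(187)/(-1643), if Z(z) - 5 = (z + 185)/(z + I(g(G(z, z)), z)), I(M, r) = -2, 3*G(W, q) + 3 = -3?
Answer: -13117636323/36170645 ≈ -362.66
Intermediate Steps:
G(W, q) = -2 (G(W, q) = -1 + (1/3)*(-3) = -1 - 1 = -2)
g(B) = 10*B (g(B) = (2*B)*5 = 10*B)
Z(z) = 5 + (185 + z)/(-2 + z) (Z(z) = 5 + (z + 185)/(z - 2) = 5 + (185 + z)/(-2 + z))
-43156/E(-75, 44) + Z(187)/(-1643) = -43156/(44 - 1*(-75)) + ((175 + 6*187)/(-2 + 187))/(-1643) = -43156/(44 + 75) + ((175 + 1122)/185)*(-1/1643) = -43156/119 + ((1/185)*1297)*(-1/1643) = -43156*1/119 + (1297/185)*(-1/1643) = -43156/119 - 1297/303955 = -13117636323/36170645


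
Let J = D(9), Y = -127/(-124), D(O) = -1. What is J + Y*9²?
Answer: 10163/124 ≈ 81.960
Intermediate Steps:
Y = 127/124 (Y = -127*(-1/124) = 127/124 ≈ 1.0242)
J = -1
J + Y*9² = -1 + (127/124)*9² = -1 + (127/124)*81 = -1 + 10287/124 = 10163/124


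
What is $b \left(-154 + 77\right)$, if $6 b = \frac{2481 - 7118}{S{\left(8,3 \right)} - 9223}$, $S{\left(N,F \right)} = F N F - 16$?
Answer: $- \frac{357049}{55002} \approx -6.4916$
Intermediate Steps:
$S{\left(N,F \right)} = -16 + N F^{2}$ ($S{\left(N,F \right)} = N F^{2} - 16 = -16 + N F^{2}$)
$b = \frac{4637}{55002}$ ($b = \frac{\left(2481 - 7118\right) \frac{1}{\left(-16 + 8 \cdot 3^{2}\right) - 9223}}{6} = \frac{\left(-4637\right) \frac{1}{\left(-16 + 8 \cdot 9\right) + \left(-9865 + 642\right)}}{6} = \frac{\left(-4637\right) \frac{1}{\left(-16 + 72\right) - 9223}}{6} = \frac{\left(-4637\right) \frac{1}{56 - 9223}}{6} = \frac{\left(-4637\right) \frac{1}{-9167}}{6} = \frac{\left(-4637\right) \left(- \frac{1}{9167}\right)}{6} = \frac{1}{6} \cdot \frac{4637}{9167} = \frac{4637}{55002} \approx 0.084306$)
$b \left(-154 + 77\right) = \frac{4637 \left(-154 + 77\right)}{55002} = \frac{4637}{55002} \left(-77\right) = - \frac{357049}{55002}$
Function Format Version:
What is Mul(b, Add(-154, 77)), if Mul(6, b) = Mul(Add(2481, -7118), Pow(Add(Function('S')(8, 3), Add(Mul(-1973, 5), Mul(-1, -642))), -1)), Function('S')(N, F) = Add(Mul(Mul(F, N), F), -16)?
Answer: Rational(-357049, 55002) ≈ -6.4916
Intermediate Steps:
Function('S')(N, F) = Add(-16, Mul(N, Pow(F, 2))) (Function('S')(N, F) = Add(Mul(N, Pow(F, 2)), -16) = Add(-16, Mul(N, Pow(F, 2))))
b = Rational(4637, 55002) (b = Mul(Rational(1, 6), Mul(Add(2481, -7118), Pow(Add(Add(-16, Mul(8, Pow(3, 2))), Add(Mul(-1973, 5), Mul(-1, -642))), -1))) = Mul(Rational(1, 6), Mul(-4637, Pow(Add(Add(-16, Mul(8, 9)), Add(-9865, 642)), -1))) = Mul(Rational(1, 6), Mul(-4637, Pow(Add(Add(-16, 72), -9223), -1))) = Mul(Rational(1, 6), Mul(-4637, Pow(Add(56, -9223), -1))) = Mul(Rational(1, 6), Mul(-4637, Pow(-9167, -1))) = Mul(Rational(1, 6), Mul(-4637, Rational(-1, 9167))) = Mul(Rational(1, 6), Rational(4637, 9167)) = Rational(4637, 55002) ≈ 0.084306)
Mul(b, Add(-154, 77)) = Mul(Rational(4637, 55002), Add(-154, 77)) = Mul(Rational(4637, 55002), -77) = Rational(-357049, 55002)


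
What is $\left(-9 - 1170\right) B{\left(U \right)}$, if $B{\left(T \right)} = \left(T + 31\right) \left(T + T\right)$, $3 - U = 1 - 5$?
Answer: $-627228$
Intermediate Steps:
$U = 7$ ($U = 3 - \left(1 - 5\right) = 3 - -4 = 3 + 4 = 7$)
$B{\left(T \right)} = 2 T \left(31 + T\right)$ ($B{\left(T \right)} = \left(31 + T\right) 2 T = 2 T \left(31 + T\right)$)
$\left(-9 - 1170\right) B{\left(U \right)} = \left(-9 - 1170\right) 2 \cdot 7 \left(31 + 7\right) = - 1179 \cdot 2 \cdot 7 \cdot 38 = \left(-1179\right) 532 = -627228$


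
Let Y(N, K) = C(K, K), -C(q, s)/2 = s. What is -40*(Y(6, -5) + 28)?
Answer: -1520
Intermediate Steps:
C(q, s) = -2*s
Y(N, K) = -2*K
-40*(Y(6, -5) + 28) = -40*(-2*(-5) + 28) = -40*(10 + 28) = -40*38 = -1520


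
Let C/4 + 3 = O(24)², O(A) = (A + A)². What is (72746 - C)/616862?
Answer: -10580453/308431 ≈ -34.304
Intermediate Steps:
O(A) = 4*A² (O(A) = (2*A)² = 4*A²)
C = 21233652 (C = -12 + 4*(4*24²)² = -12 + 4*(4*576)² = -12 + 4*2304² = -12 + 4*5308416 = -12 + 21233664 = 21233652)
(72746 - C)/616862 = (72746 - 1*21233652)/616862 = (72746 - 21233652)*(1/616862) = -21160906*1/616862 = -10580453/308431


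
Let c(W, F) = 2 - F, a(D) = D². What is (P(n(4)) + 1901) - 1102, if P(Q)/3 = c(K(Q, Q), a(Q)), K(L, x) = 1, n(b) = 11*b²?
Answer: -92123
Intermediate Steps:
P(Q) = 6 - 3*Q² (P(Q) = 3*(2 - Q²) = 6 - 3*Q²)
(P(n(4)) + 1901) - 1102 = ((6 - 3*(11*4²)²) + 1901) - 1102 = ((6 - 3*(11*16)²) + 1901) - 1102 = ((6 - 3*176²) + 1901) - 1102 = ((6 - 3*30976) + 1901) - 1102 = ((6 - 92928) + 1901) - 1102 = (-92922 + 1901) - 1102 = -91021 - 1102 = -92123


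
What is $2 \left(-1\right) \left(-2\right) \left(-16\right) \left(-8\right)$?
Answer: $512$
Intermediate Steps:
$2 \left(-1\right) \left(-2\right) \left(-16\right) \left(-8\right) = \left(-2\right) \left(-2\right) \left(-16\right) \left(-8\right) = 4 \left(-16\right) \left(-8\right) = \left(-64\right) \left(-8\right) = 512$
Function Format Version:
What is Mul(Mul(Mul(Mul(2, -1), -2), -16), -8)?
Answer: 512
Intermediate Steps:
Mul(Mul(Mul(Mul(2, -1), -2), -16), -8) = Mul(Mul(Mul(-2, -2), -16), -8) = Mul(Mul(4, -16), -8) = Mul(-64, -8) = 512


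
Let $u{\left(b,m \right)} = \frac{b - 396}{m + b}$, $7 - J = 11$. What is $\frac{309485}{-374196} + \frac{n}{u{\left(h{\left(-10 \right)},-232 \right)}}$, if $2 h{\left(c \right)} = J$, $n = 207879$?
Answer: $\frac{9101074775713}{74465004} \approx 1.2222 \cdot 10^{5}$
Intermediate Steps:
$J = -4$ ($J = 7 - 11 = -4$)
$h{\left(c \right)} = -2$ ($h{\left(c \right)} = \frac{1}{2} \left(-4\right) = -2$)
$u{\left(b,m \right)} = \frac{-396 + b}{b + m}$
$\frac{309485}{-374196} + \frac{n}{u{\left(h{\left(-10 \right)},-232 \right)}} = \frac{309485}{-374196} + \frac{207879}{\frac{1}{-2 - 232} \left(-396 - 2\right)} = 309485 \left(- \frac{1}{374196}\right) + \frac{207879}{\frac{1}{-234} \left(-398\right)} = - \frac{309485}{374196} + \frac{207879}{\left(- \frac{1}{234}\right) \left(-398\right)} = - \frac{309485}{374196} + \frac{207879}{\frac{199}{117}} = - \frac{309485}{374196} + 207879 \cdot \frac{117}{199} = - \frac{309485}{374196} + \frac{24321843}{199} = \frac{9101074775713}{74465004}$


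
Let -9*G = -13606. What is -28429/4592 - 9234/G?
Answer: -384213863/31239376 ≈ -12.299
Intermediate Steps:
G = 13606/9 (G = -1/9*(-13606) = 13606/9 ≈ 1511.8)
-28429/4592 - 9234/G = -28429/4592 - 9234/13606/9 = -28429*1/4592 - 9234*9/13606 = -28429/4592 - 41553/6803 = -384213863/31239376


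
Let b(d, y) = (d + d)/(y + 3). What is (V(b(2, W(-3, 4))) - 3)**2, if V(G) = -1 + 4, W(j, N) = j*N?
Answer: 0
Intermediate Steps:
W(j, N) = N*j
b(d, y) = 2*d/(3 + y) (b(d, y) = (2*d)/(3 + y) = 2*d/(3 + y))
V(G) = 3
(V(b(2, W(-3, 4))) - 3)**2 = (3 - 3)**2 = 0**2 = 0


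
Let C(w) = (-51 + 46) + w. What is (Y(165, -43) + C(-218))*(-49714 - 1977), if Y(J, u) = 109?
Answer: 5892774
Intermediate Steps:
C(w) = -5 + w
(Y(165, -43) + C(-218))*(-49714 - 1977) = (109 + (-5 - 218))*(-49714 - 1977) = (109 - 223)*(-51691) = -114*(-51691) = 5892774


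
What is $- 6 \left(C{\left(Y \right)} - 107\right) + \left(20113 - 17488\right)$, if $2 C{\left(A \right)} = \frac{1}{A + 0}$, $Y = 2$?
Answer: $\frac{6531}{2} \approx 3265.5$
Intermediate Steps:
$C{\left(A \right)} = \frac{1}{2 A}$ ($C{\left(A \right)} = \frac{1}{2 \left(A + 0\right)} = \frac{1}{2 A}$)
$- 6 \left(C{\left(Y \right)} - 107\right) + \left(20113 - 17488\right) = - 6 \left(\frac{1}{2 \cdot 2} - 107\right) + \left(20113 - 17488\right) = - 6 \left(\frac{1}{2} \cdot \frac{1}{2} - 107\right) + 2625 = - 6 \left(\frac{1}{4} - 107\right) + 2625 = \left(-6\right) \left(- \frac{427}{4}\right) + 2625 = \frac{1281}{2} + 2625 = \frac{6531}{2}$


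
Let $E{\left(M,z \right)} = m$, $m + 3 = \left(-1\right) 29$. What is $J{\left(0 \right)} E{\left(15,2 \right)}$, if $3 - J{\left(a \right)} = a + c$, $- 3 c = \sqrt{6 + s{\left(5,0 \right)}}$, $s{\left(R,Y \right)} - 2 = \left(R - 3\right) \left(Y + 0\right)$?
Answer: $-96 - \frac{64 \sqrt{2}}{3} \approx -126.17$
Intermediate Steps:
$m = -32$ ($m = -3 - 29 = -32$)
$E{\left(M,z \right)} = -32$
$s{\left(R,Y \right)} = 2 + Y \left(-3 + R\right)$ ($s{\left(R,Y \right)} = 2 + \left(R - 3\right) \left(Y + 0\right) = 2 + \left(-3 + R\right) Y = 2 + Y \left(-3 + R\right)$)
$c = - \frac{2 \sqrt{2}}{3}$ ($c = - \frac{\sqrt{6 + \left(2 - 0 + 5 \cdot 0\right)}}{3} = - \frac{\sqrt{6 + \left(2 + 0 + 0\right)}}{3} = - \frac{\sqrt{6 + 2}}{3} = - \frac{\sqrt{8}}{3} = - \frac{2 \sqrt{2}}{3} \approx -0.94281$)
$J{\left(a \right)} = 3 - a + \frac{2 \sqrt{2}}{3}$ ($J{\left(a \right)} = 3 - \left(a - \frac{2 \sqrt{2}}{3}\right) = 3 - a + \frac{2 \sqrt{2}}{3}$)
$J{\left(0 \right)} E{\left(15,2 \right)} = \left(3 - 0 + \frac{2 \sqrt{2}}{3}\right) \left(-32\right) = \left(3 + 0 + \frac{2 \sqrt{2}}{3}\right) \left(-32\right) = \left(3 + \frac{2 \sqrt{2}}{3}\right) \left(-32\right) = -96 - \frac{64 \sqrt{2}}{3}$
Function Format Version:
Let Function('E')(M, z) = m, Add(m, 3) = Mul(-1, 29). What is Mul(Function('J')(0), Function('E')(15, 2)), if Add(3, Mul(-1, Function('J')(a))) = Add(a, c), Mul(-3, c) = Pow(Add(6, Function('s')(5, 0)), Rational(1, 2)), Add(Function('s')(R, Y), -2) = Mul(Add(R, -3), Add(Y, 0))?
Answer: Add(-96, Mul(Rational(-64, 3), Pow(2, Rational(1, 2)))) ≈ -126.17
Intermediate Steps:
m = -32 (m = Add(-3, Mul(-1, 29)) = Add(-3, -29) = -32)
Function('E')(M, z) = -32
Function('s')(R, Y) = Add(2, Mul(Y, Add(-3, R))) (Function('s')(R, Y) = Add(2, Mul(Add(R, -3), Add(Y, 0))) = Add(2, Mul(Add(-3, R), Y)) = Add(2, Mul(Y, Add(-3, R))))
c = Mul(Rational(-2, 3), Pow(2, Rational(1, 2))) (c = Mul(Rational(-1, 3), Pow(Add(6, Add(2, Mul(-3, 0), Mul(5, 0))), Rational(1, 2))) = Mul(Rational(-1, 3), Pow(Add(6, Add(2, 0, 0)), Rational(1, 2))) = Mul(Rational(-1, 3), Pow(Add(6, 2), Rational(1, 2))) = Mul(Rational(-1, 3), Pow(8, Rational(1, 2))) = Mul(Rational(-1, 3), Mul(2, Pow(2, Rational(1, 2)))) = Mul(Rational(-2, 3), Pow(2, Rational(1, 2))) ≈ -0.94281)
Function('J')(a) = Add(3, Mul(-1, a), Mul(Rational(2, 3), Pow(2, Rational(1, 2)))) (Function('J')(a) = Add(3, Mul(-1, Add(a, Mul(Rational(-2, 3), Pow(2, Rational(1, 2)))))) = Add(3, Add(Mul(-1, a), Mul(Rational(2, 3), Pow(2, Rational(1, 2))))) = Add(3, Mul(-1, a), Mul(Rational(2, 3), Pow(2, Rational(1, 2)))))
Mul(Function('J')(0), Function('E')(15, 2)) = Mul(Add(3, Mul(-1, 0), Mul(Rational(2, 3), Pow(2, Rational(1, 2)))), -32) = Mul(Add(3, 0, Mul(Rational(2, 3), Pow(2, Rational(1, 2)))), -32) = Mul(Add(3, Mul(Rational(2, 3), Pow(2, Rational(1, 2)))), -32) = Add(-96, Mul(Rational(-64, 3), Pow(2, Rational(1, 2))))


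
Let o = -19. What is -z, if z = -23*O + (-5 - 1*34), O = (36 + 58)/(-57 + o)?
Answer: 401/38 ≈ 10.553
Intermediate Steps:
O = -47/38 (O = (36 + 58)/(-57 - 19) = 94/(-76) = 94*(-1/76) = -47/38 ≈ -1.2368)
z = -401/38 (z = -23*(-47/38) + (-5 - 1*34) = 1081/38 + (-5 - 34) = 1081/38 - 39 = -401/38 ≈ -10.553)
-z = -1*(-401/38) = 401/38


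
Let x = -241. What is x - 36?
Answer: -277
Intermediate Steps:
x - 36 = -241 - 36 = -277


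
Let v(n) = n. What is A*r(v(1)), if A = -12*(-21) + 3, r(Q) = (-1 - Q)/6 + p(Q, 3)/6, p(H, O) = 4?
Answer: 85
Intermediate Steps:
r(Q) = ½ - Q/6 (r(Q) = (-1 - Q)/6 + 4/6 = (-1 - Q)*(⅙) + 4*(⅙) = (-⅙ - Q/6) + ⅔ = ½ - Q/6)
A = 255 (A = 252 + 3 = 255)
A*r(v(1)) = 255*(½ - ⅙*1) = 255*(½ - ⅙) = 255*(⅓) = 85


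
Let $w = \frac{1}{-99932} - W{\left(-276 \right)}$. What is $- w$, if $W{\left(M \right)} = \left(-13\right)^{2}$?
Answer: $\frac{16888509}{99932} \approx 169.0$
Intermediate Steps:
$W{\left(M \right)} = 169$
$w = - \frac{16888509}{99932}$ ($w = \frac{1}{-99932} - 169 = - \frac{1}{99932} - 169 = - \frac{16888509}{99932} \approx -169.0$)
$- w = \left(-1\right) \left(- \frac{16888509}{99932}\right) = \frac{16888509}{99932}$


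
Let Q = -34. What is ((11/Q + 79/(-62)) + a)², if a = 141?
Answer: 5397106225/277729 ≈ 19433.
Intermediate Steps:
((11/Q + 79/(-62)) + a)² = ((11/(-34) + 79/(-62)) + 141)² = ((11*(-1/34) + 79*(-1/62)) + 141)² = ((-11/34 - 79/62) + 141)² = (-842/527 + 141)² = (73465/527)² = 5397106225/277729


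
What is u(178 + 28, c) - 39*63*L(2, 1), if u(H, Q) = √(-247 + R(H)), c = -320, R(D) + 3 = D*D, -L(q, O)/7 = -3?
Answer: -51597 + √42186 ≈ -51392.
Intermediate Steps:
L(q, O) = 21 (L(q, O) = -7*(-3) = 21)
R(D) = -3 + D² (R(D) = -3 + D*D = -3 + D²)
u(H, Q) = √(-250 + H²) (u(H, Q) = √(-247 + (-3 + H²)) = √(-250 + H²))
u(178 + 28, c) - 39*63*L(2, 1) = √(-250 + (178 + 28)²) - 39*63*21 = √(-250 + 206²) - 2457*21 = √(-250 + 42436) - 1*51597 = √42186 - 51597 = -51597 + √42186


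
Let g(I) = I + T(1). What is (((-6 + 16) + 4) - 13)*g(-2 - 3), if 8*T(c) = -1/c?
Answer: -41/8 ≈ -5.1250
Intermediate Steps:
T(c) = -1/(8*c) (T(c) = (-1/c)/8 = -1/(8*c))
g(I) = -⅛ + I (g(I) = I - ⅛/1 = I - ⅛*1 = I - ⅛ = -⅛ + I)
(((-6 + 16) + 4) - 13)*g(-2 - 3) = (((-6 + 16) + 4) - 13)*(-⅛ + (-2 - 3)) = ((10 + 4) - 13)*(-⅛ - 5) = (14 - 13)*(-41/8) = 1*(-41/8) = -41/8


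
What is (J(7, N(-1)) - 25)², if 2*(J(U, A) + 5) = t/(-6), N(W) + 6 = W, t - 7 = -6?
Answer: 130321/144 ≈ 905.01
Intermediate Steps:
t = 1 (t = 7 - 6 = 1)
N(W) = -6 + W
J(U, A) = -61/12 (J(U, A) = -5 + (1/(-6))/2 = -5 + (1*(-⅙))/2 = -5 + (½)*(-⅙) = -5 - 1/12 = -61/12)
(J(7, N(-1)) - 25)² = (-61/12 - 25)² = (-361/12)² = 130321/144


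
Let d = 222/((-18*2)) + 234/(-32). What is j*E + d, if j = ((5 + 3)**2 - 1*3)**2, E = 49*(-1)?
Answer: -8752439/48 ≈ -1.8234e+5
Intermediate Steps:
E = -49
d = -647/48 (d = 222/(-36) + 234*(-1/32) = 222*(-1/36) - 117/16 = -37/6 - 117/16 = -647/48 ≈ -13.479)
j = 3721 (j = (8**2 - 3)**2 = (64 - 3)**2 = 61**2 = 3721)
j*E + d = 3721*(-49) - 647/48 = -182329 - 647/48 = -8752439/48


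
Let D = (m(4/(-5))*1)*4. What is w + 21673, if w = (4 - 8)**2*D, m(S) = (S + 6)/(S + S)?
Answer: 21465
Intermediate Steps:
m(S) = (6 + S)/(2*S) (m(S) = (6 + S)/((2*S)) = (6 + S)*(1/(2*S)) = (6 + S)/(2*S))
D = -13 (D = (((6 + 4/(-5))/(2*((4/(-5)))))*1)*4 = (((6 + 4*(-1/5))/(2*((4*(-1/5)))))*1)*4 = (((6 - 4/5)/(2*(-4/5)))*1)*4 = (((1/2)*(-5/4)*(26/5))*1)*4 = -13/4*1*4 = -13/4*4 = -13)
w = -208 (w = (4 - 8)**2*(-13) = (-4)**2*(-13) = 16*(-13) = -208)
w + 21673 = -208 + 21673 = 21465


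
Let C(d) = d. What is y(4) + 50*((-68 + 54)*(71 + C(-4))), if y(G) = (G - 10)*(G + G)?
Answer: -46948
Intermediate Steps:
y(G) = 2*G*(-10 + G) (y(G) = (-10 + G)*(2*G) = 2*G*(-10 + G))
y(4) + 50*((-68 + 54)*(71 + C(-4))) = 2*4*(-10 + 4) + 50*((-68 + 54)*(71 - 4)) = 2*4*(-6) + 50*(-14*67) = -48 + 50*(-938) = -48 - 46900 = -46948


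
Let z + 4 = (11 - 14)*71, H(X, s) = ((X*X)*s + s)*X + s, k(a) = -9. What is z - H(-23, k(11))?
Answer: -109918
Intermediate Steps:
H(X, s) = s + X*(s + s*X**2) (H(X, s) = (X**2*s + s)*X + s = (s*X**2 + s)*X + s = (s + s*X**2)*X + s = X*(s + s*X**2) + s = s + X*(s + s*X**2))
z = -217 (z = -4 + (11 - 14)*71 = -4 - 3*71 = -4 - 213 = -217)
z - H(-23, k(11)) = -217 - (-9)*(1 - 23 + (-23)**3) = -217 - (-9)*(1 - 23 - 12167) = -217 - (-9)*(-12189) = -217 - 1*109701 = -217 - 109701 = -109918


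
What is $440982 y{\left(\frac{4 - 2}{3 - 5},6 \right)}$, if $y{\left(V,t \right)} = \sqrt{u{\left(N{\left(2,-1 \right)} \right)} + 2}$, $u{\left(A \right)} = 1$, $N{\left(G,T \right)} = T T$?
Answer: $440982 \sqrt{3} \approx 7.638 \cdot 10^{5}$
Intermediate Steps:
$N{\left(G,T \right)} = T^{2}$
$y{\left(V,t \right)} = \sqrt{3}$ ($y{\left(V,t \right)} = \sqrt{1 + 2} = \sqrt{3}$)
$440982 y{\left(\frac{4 - 2}{3 - 5},6 \right)} = 440982 \sqrt{3}$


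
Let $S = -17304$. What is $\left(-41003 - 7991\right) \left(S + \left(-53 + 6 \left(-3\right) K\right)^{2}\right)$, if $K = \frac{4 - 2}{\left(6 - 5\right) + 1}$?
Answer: $600813422$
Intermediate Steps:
$K = 1$ ($K = \frac{2}{\left(6 - 5\right) + 1} = \frac{2}{1 + 1} = \frac{2}{2} = 2 \cdot \frac{1}{2} = 1$)
$\left(-41003 - 7991\right) \left(S + \left(-53 + 6 \left(-3\right) K\right)^{2}\right) = \left(-41003 - 7991\right) \left(-17304 + \left(-53 + 6 \left(-3\right) 1\right)^{2}\right) = - 48994 \left(-17304 + \left(-53 - 18\right)^{2}\right) = - 48994 \left(-17304 + \left(-71\right)^{2}\right) = - 48994 \left(-17304 + 5041\right) = \left(-48994\right) \left(-12263\right) = 600813422$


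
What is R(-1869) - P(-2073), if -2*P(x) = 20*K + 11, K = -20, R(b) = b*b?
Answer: 6985933/2 ≈ 3.4930e+6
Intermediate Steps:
R(b) = b**2
P(x) = 389/2 (P(x) = -(20*(-20) + 11)/2 = -(-400 + 11)/2 = -1/2*(-389) = 389/2)
R(-1869) - P(-2073) = (-1869)**2 - 1*389/2 = 3493161 - 389/2 = 6985933/2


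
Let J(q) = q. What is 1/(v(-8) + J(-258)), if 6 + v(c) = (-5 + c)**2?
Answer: -1/95 ≈ -0.010526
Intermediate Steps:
v(c) = -6 + (-5 + c)**2
1/(v(-8) + J(-258)) = 1/((-6 + (-5 - 8)**2) - 258) = 1/((-6 + (-13)**2) - 258) = 1/((-6 + 169) - 258) = 1/(163 - 258) = 1/(-95) = -1/95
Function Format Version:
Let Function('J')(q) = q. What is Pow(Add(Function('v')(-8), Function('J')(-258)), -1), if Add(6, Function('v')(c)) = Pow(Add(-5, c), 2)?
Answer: Rational(-1, 95) ≈ -0.010526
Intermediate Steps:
Function('v')(c) = Add(-6, Pow(Add(-5, c), 2))
Pow(Add(Function('v')(-8), Function('J')(-258)), -1) = Pow(Add(Add(-6, Pow(Add(-5, -8), 2)), -258), -1) = Pow(Add(Add(-6, Pow(-13, 2)), -258), -1) = Pow(Add(Add(-6, 169), -258), -1) = Pow(Add(163, -258), -1) = Pow(-95, -1) = Rational(-1, 95)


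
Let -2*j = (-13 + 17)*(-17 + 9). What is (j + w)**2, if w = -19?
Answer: 9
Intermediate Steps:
j = 16 (j = -(-13 + 17)*(-17 + 9)/2 = -2*(-8) = -1/2*(-32) = 16)
(j + w)**2 = (16 - 19)**2 = (-3)**2 = 9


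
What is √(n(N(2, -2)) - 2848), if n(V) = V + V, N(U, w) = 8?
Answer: 4*I*√177 ≈ 53.217*I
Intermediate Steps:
n(V) = 2*V
√(n(N(2, -2)) - 2848) = √(2*8 - 2848) = √(16 - 2848) = √(-2832) = 4*I*√177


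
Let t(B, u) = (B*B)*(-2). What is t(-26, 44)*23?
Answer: -31096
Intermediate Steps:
t(B, u) = -2*B**2 (t(B, u) = B**2*(-2) = -2*B**2)
t(-26, 44)*23 = -2*(-26)**2*23 = -2*676*23 = -1352*23 = -31096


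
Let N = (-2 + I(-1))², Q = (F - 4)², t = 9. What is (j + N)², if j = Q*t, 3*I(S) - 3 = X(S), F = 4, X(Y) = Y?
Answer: 256/81 ≈ 3.1605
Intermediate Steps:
I(S) = 1 + S/3
Q = 0 (Q = (4 - 4)² = 0² = 0)
N = 16/9 (N = (-2 + (1 + (⅓)*(-1)))² = (-2 + (1 - ⅓))² = (-2 + ⅔)² = (-4/3)² = 16/9 ≈ 1.7778)
j = 0 (j = 0*9 = 0)
(j + N)² = (0 + 16/9)² = (16/9)² = 256/81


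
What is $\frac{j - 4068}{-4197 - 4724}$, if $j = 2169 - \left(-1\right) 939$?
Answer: $\frac{960}{8921} \approx 0.10761$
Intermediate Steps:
$j = 3108$ ($j = 2169 - -939 = 2169 + 939 = 3108$)
$\frac{j - 4068}{-4197 - 4724} = \frac{3108 - 4068}{-4197 - 4724} = - \frac{960}{-8921} = \left(-960\right) \left(- \frac{1}{8921}\right) = \frac{960}{8921}$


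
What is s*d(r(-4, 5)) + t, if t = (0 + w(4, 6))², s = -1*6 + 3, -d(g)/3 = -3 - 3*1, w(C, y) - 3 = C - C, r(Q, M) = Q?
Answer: -45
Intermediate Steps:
w(C, y) = 3 (w(C, y) = 3 + (C - C) = 3 + 0 = 3)
d(g) = 18 (d(g) = -3*(-3 - 3*1) = -3*(-3 - 3) = -3*(-6) = 18)
s = -3 (s = -6 + 3 = -3)
t = 9 (t = (0 + 3)² = 3² = 9)
s*d(r(-4, 5)) + t = -3*18 + 9 = -54 + 9 = -45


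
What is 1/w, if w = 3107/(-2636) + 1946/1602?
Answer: 2111436/76121 ≈ 27.738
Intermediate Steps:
w = 76121/2111436 (w = 3107*(-1/2636) + 1946*(1/1602) = -3107/2636 + 973/801 = 76121/2111436 ≈ 0.036052)
1/w = 1/(76121/2111436) = 2111436/76121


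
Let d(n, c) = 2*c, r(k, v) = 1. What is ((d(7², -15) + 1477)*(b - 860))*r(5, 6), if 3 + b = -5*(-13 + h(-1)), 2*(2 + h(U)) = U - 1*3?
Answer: -1125766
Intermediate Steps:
h(U) = -7/2 + U/2 (h(U) = -2 + (U - 1*3)/2 = -2 + (U - 3)/2 = -2 + (-3 + U)/2 = -2 + (-3/2 + U/2) = -7/2 + U/2)
b = 82 (b = -3 - 5*(-13 + (-7/2 + (½)*(-1))) = -3 - 5*(-13 + (-7/2 - ½)) = -3 - 5*(-13 - 4) = -3 - 5*(-17) = -3 + 85 = 82)
((d(7², -15) + 1477)*(b - 860))*r(5, 6) = ((2*(-15) + 1477)*(82 - 860))*1 = ((-30 + 1477)*(-778))*1 = (1447*(-778))*1 = -1125766*1 = -1125766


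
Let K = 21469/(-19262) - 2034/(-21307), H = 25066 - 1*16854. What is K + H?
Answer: 3369913282933/410415434 ≈ 8211.0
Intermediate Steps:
H = 8212 (H = 25066 - 16854 = 8212)
K = -418261075/410415434 (K = 21469*(-1/19262) - 2034*(-1/21307) = -21469/19262 + 2034/21307 = -418261075/410415434 ≈ -1.0191)
K + H = -418261075/410415434 + 8212 = 3369913282933/410415434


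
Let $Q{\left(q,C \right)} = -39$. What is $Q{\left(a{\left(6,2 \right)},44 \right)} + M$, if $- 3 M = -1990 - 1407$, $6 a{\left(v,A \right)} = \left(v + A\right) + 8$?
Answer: $\frac{3280}{3} \approx 1093.3$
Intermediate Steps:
$a{\left(v,A \right)} = \frac{4}{3} + \frac{A}{6} + \frac{v}{6}$ ($a{\left(v,A \right)} = \frac{\left(v + A\right) + 8}{6} = \frac{\left(A + v\right) + 8}{6} = \frac{8 + A + v}{6} = \frac{4}{3} + \frac{A}{6} + \frac{v}{6}$)
$M = \frac{3397}{3}$ ($M = - \frac{-1990 - 1407}{3} = \left(- \frac{1}{3}\right) \left(-3397\right) = \frac{3397}{3} \approx 1132.3$)
$Q{\left(a{\left(6,2 \right)},44 \right)} + M = -39 + \frac{3397}{3} = \frac{3280}{3}$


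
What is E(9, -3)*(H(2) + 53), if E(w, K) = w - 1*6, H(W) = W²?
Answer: 171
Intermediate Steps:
E(w, K) = -6 + w (E(w, K) = w - 6 = -6 + w)
E(9, -3)*(H(2) + 53) = (-6 + 9)*(2² + 53) = 3*(4 + 53) = 3*57 = 171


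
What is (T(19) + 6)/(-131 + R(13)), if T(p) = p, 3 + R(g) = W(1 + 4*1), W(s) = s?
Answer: -25/129 ≈ -0.19380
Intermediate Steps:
R(g) = 2 (R(g) = -3 + (1 + 4*1) = -3 + (1 + 4) = -3 + 5 = 2)
(T(19) + 6)/(-131 + R(13)) = (19 + 6)/(-131 + 2) = 25/(-129) = 25*(-1/129) = -25/129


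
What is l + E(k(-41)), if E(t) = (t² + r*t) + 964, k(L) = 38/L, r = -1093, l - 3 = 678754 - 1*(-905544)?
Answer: 2666534803/1681 ≈ 1.5863e+6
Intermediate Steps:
l = 1584301 (l = 3 + (678754 - 1*(-905544)) = 3 + (678754 + 905544) = 3 + 1584298 = 1584301)
E(t) = 964 + t² - 1093*t (E(t) = (t² - 1093*t) + 964 = 964 + t² - 1093*t)
l + E(k(-41)) = 1584301 + (964 + (38/(-41))² - 41534/(-41)) = 1584301 + (964 + (38*(-1/41))² - 41534*(-1)/41) = 1584301 + (964 + (-38/41)² - 1093*(-38/41)) = 1584301 + (964 + 1444/1681 + 41534/41) = 1584301 + 3324822/1681 = 2666534803/1681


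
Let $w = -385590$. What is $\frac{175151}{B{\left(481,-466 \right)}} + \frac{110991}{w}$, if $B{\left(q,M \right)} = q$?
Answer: $\frac{22494362473}{61822930} \approx 363.85$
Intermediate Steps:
$\frac{175151}{B{\left(481,-466 \right)}} + \frac{110991}{w} = \frac{175151}{481} + \frac{110991}{-385590} = 175151 \cdot \frac{1}{481} + 110991 \left(- \frac{1}{385590}\right) = \frac{175151}{481} - \frac{36997}{128530} = \frac{22494362473}{61822930}$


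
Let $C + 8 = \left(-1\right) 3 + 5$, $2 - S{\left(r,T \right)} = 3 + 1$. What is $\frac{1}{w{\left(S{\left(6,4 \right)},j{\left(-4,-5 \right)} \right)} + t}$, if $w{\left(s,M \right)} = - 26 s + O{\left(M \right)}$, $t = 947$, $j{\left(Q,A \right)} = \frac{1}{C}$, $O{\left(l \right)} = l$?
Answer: $\frac{6}{5993} \approx 0.0010012$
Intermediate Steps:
$S{\left(r,T \right)} = -2$ ($S{\left(r,T \right)} = 2 - \left(3 + 1\right) = 2 - 4 = -2$)
$C = -6$ ($C = -8 + \left(\left(-1\right) 3 + 5\right) = -8 + \left(-3 + 5\right) = -8 + 2 = -6$)
$j{\left(Q,A \right)} = - \frac{1}{6}$ ($j{\left(Q,A \right)} = \frac{1}{-6} = - \frac{1}{6}$)
$w{\left(s,M \right)} = M - 26 s$ ($w{\left(s,M \right)} = - 26 s + M = M - 26 s$)
$\frac{1}{w{\left(S{\left(6,4 \right)},j{\left(-4,-5 \right)} \right)} + t} = \frac{1}{\left(- \frac{1}{6} - -52\right) + 947} = \frac{1}{\left(- \frac{1}{6} + 52\right) + 947} = \frac{1}{\frac{311}{6} + 947} = \frac{1}{\frac{5993}{6}} = \frac{6}{5993}$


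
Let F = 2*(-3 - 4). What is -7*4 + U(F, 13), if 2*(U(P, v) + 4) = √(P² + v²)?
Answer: -32 + √365/2 ≈ -22.448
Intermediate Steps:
F = -14 (F = 2*(-7) = -14)
U(P, v) = -4 + √(P² + v²)/2
-7*4 + U(F, 13) = -7*4 + (-4 + √((-14)² + 13²)/2) = -28 + (-4 + √(196 + 169)/2) = -28 + (-4 + √365/2) = -32 + √365/2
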